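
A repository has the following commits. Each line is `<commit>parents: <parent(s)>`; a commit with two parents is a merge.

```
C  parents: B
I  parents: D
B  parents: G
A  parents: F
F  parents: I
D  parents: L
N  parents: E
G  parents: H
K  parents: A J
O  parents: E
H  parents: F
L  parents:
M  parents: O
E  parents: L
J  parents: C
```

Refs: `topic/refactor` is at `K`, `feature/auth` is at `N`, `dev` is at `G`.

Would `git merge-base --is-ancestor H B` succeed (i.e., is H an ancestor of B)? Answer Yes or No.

Ancestors of B (commits reachable by following parents): {B, D, F, G, H, I, L}.
H is in that set, so it is an ancestor of B.

Yes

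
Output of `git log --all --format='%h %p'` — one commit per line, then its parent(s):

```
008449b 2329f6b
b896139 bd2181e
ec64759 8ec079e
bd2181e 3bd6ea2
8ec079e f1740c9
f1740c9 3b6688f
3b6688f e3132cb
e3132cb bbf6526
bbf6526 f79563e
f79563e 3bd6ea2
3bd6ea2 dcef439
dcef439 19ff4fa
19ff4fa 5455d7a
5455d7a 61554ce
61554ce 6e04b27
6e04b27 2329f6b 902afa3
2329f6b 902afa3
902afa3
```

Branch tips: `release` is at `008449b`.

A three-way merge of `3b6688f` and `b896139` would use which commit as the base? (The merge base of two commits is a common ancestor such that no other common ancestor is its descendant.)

3bd6ea2

Ancestors of 3b6688f: {19ff4fa, 2329f6b, 3b6688f, 3bd6ea2, 5455d7a, 61554ce, 6e04b27, 902afa3, bbf6526, dcef439, e3132cb, f79563e}.
Ancestors of b896139: {19ff4fa, 2329f6b, 3bd6ea2, 5455d7a, 61554ce, 6e04b27, 902afa3, b896139, bd2181e, dcef439}.
Common ancestors: {19ff4fa, 2329f6b, 3bd6ea2, 5455d7a, 61554ce, 6e04b27, 902afa3, dcef439}.
Among these, 3bd6ea2 is not an ancestor of any other common ancestor — it is the merge base.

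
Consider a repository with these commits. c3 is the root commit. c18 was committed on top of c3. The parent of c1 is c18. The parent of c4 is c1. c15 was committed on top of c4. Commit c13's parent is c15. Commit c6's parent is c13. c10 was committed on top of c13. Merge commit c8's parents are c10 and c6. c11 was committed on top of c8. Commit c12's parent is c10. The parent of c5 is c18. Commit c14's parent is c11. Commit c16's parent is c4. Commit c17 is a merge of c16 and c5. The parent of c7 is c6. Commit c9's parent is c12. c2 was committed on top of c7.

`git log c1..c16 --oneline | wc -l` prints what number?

Reachable from c16: {c1, c16, c18, c3, c4}.
Reachable from c1: {c1, c18, c3}.
In c16's history but not c1's: {c16, c4} — 2 commits.

2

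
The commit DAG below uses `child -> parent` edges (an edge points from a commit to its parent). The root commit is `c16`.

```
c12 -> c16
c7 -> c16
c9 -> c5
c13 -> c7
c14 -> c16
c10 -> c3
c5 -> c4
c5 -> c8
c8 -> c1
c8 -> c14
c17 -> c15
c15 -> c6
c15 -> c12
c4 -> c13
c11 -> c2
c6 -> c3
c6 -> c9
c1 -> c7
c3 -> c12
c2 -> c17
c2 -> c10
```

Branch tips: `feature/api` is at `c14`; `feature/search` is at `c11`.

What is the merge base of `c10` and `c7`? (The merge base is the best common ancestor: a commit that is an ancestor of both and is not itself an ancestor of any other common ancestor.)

c16

Ancestors of c10: {c10, c12, c16, c3}.
Ancestors of c7: {c16, c7}.
Common ancestors: {c16}.
The only common ancestor is c16, so it is the merge base.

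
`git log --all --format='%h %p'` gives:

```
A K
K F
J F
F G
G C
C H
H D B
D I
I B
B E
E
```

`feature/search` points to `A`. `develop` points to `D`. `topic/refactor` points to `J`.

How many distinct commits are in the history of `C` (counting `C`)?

Walking parent pointers from C: reachable set = {B, C, D, E, H, I}.
That is 6 commits.

6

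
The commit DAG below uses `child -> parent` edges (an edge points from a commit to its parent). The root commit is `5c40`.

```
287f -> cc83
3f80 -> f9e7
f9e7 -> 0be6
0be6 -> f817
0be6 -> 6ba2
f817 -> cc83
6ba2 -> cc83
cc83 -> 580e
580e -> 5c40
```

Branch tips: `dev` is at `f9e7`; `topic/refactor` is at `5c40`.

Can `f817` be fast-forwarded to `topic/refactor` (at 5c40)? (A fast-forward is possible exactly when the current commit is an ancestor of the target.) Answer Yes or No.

A fast-forward from f817 to 5c40 is possible iff f817 is an ancestor of 5c40.
Ancestors of 5c40: {5c40}.
f817 is not among them, so fast-forward is not possible.

No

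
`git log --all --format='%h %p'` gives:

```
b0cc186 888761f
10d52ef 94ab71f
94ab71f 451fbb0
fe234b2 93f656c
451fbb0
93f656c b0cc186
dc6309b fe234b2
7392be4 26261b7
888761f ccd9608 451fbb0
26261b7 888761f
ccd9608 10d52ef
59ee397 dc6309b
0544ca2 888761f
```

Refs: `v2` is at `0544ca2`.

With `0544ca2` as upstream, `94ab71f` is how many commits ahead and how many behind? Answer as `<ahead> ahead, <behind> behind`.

0 ahead, 4 behind

Reachable from 94ab71f: {451fbb0, 94ab71f}.
Reachable from 0544ca2: {0544ca2, 10d52ef, 451fbb0, 888761f, 94ab71f, ccd9608}.
Only in 94ab71f's history (ahead): {} — 0.
Only in 0544ca2's history (behind): {0544ca2, 10d52ef, 888761f, ccd9608} — 4.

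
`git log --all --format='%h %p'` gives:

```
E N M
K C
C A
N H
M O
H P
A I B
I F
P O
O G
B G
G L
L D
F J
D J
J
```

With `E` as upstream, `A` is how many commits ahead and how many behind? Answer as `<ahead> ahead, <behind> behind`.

Reachable from A: {A, B, D, F, G, I, J, L}.
Reachable from E: {D, E, G, H, J, L, M, N, O, P}.
Only in A's history (ahead): {A, B, F, I} — 4.
Only in E's history (behind): {E, H, M, N, O, P} — 6.

4 ahead, 6 behind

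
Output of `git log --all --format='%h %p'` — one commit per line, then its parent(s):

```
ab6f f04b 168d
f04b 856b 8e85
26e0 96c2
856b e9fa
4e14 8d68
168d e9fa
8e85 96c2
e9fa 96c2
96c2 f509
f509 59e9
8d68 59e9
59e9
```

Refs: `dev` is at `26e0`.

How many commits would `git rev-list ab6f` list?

9

Walking parent pointers from ab6f: reachable set = {168d, 59e9, 856b, 8e85, 96c2, ab6f, e9fa, f04b, f509}.
That is 9 commits.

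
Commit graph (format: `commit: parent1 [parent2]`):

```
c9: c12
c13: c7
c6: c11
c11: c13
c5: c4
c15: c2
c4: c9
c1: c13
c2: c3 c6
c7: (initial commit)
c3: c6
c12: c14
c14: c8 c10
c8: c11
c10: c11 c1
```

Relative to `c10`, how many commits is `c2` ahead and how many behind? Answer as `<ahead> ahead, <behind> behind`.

3 ahead, 2 behind

Reachable from c2: {c11, c13, c2, c3, c6, c7}.
Reachable from c10: {c1, c10, c11, c13, c7}.
Only in c2's history (ahead): {c2, c3, c6} — 3.
Only in c10's history (behind): {c1, c10} — 2.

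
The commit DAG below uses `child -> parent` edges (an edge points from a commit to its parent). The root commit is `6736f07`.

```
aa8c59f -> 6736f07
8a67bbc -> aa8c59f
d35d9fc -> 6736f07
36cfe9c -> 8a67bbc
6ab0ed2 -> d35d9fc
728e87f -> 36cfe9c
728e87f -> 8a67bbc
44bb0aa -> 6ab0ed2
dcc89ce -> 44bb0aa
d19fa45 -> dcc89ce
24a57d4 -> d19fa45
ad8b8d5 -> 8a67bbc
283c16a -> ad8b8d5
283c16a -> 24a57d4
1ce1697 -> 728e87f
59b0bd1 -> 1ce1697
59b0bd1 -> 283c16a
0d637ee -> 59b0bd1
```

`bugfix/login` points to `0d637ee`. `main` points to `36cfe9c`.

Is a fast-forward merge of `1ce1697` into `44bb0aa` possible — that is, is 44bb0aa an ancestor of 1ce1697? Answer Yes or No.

No

A fast-forward from 44bb0aa to 1ce1697 is possible iff 44bb0aa is an ancestor of 1ce1697.
Ancestors of 1ce1697: {1ce1697, 36cfe9c, 6736f07, 728e87f, 8a67bbc, aa8c59f}.
44bb0aa is not among them, so fast-forward is not possible.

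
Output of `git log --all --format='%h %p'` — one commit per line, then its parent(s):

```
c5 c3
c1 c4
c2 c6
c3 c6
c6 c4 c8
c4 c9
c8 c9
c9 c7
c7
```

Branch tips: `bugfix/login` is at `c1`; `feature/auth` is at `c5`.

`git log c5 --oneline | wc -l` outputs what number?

7

Walking parent pointers from c5: reachable set = {c3, c4, c5, c6, c7, c8, c9}.
That is 7 commits.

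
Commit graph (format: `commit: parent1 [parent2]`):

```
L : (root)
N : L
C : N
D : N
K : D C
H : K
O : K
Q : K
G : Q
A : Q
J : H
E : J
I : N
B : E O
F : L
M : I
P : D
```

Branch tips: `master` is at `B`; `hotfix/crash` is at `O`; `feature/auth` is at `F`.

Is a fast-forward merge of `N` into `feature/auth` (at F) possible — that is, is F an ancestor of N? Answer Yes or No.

No

A fast-forward from F to N is possible iff F is an ancestor of N.
Ancestors of N: {L, N}.
F is not among them, so fast-forward is not possible.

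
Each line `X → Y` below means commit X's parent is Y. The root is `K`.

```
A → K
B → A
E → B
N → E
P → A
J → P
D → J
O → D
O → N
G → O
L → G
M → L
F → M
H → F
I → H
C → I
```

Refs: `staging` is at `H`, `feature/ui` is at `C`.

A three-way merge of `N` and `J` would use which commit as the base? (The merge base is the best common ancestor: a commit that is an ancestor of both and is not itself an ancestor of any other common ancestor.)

Ancestors of N: {A, B, E, K, N}.
Ancestors of J: {A, J, K, P}.
Common ancestors: {A, K}.
Among these, A is not an ancestor of any other common ancestor — it is the merge base.

A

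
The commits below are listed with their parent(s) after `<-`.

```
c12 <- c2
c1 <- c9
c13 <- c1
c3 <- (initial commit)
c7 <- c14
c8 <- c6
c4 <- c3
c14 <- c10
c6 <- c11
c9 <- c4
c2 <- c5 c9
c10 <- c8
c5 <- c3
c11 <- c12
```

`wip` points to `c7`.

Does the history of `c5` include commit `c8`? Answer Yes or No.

Ancestors of c5: {c3, c5}.
c8 is not in that set, so it is not an ancestor of c5.

No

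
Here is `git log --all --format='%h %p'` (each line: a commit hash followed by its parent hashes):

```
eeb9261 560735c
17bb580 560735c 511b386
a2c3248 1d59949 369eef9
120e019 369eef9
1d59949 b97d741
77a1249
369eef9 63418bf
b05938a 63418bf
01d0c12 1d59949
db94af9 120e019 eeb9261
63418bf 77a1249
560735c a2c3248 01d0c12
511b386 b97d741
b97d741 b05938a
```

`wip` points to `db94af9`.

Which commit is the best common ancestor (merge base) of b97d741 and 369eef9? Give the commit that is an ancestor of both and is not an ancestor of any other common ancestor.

63418bf

Ancestors of b97d741: {63418bf, 77a1249, b05938a, b97d741}.
Ancestors of 369eef9: {369eef9, 63418bf, 77a1249}.
Common ancestors: {63418bf, 77a1249}.
Among these, 63418bf is not an ancestor of any other common ancestor — it is the merge base.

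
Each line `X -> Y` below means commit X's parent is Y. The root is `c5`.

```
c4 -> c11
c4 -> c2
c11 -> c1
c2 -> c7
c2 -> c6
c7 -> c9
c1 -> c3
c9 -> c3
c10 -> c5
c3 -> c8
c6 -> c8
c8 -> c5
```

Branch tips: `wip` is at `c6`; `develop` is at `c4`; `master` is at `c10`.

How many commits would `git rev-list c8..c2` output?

Reachable from c2: {c2, c3, c5, c6, c7, c8, c9}.
Reachable from c8: {c5, c8}.
In c2's history but not c8's: {c2, c3, c6, c7, c9} — 5 commits.

5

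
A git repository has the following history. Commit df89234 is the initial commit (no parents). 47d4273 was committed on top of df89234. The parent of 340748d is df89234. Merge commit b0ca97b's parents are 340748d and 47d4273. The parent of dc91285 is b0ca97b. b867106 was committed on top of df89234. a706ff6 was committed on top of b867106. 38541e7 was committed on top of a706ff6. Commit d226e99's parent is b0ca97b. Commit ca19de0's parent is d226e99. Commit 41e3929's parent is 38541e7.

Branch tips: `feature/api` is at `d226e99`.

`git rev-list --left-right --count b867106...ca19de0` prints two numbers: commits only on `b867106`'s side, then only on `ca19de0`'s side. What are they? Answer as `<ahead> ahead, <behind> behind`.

1 ahead, 5 behind

Reachable from b867106: {b867106, df89234}.
Reachable from ca19de0: {340748d, 47d4273, b0ca97b, ca19de0, d226e99, df89234}.
Only in b867106's history (ahead): {b867106} — 1.
Only in ca19de0's history (behind): {340748d, 47d4273, b0ca97b, ca19de0, d226e99} — 5.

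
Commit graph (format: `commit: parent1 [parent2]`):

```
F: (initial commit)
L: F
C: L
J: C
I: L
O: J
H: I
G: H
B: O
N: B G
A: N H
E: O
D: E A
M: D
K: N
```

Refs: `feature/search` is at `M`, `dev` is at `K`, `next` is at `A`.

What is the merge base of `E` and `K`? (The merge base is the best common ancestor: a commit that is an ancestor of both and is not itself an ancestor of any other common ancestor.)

Ancestors of E: {C, E, F, J, L, O}.
Ancestors of K: {B, C, F, G, H, I, J, K, L, N, O}.
Common ancestors: {C, F, J, L, O}.
Among these, O is not an ancestor of any other common ancestor — it is the merge base.

O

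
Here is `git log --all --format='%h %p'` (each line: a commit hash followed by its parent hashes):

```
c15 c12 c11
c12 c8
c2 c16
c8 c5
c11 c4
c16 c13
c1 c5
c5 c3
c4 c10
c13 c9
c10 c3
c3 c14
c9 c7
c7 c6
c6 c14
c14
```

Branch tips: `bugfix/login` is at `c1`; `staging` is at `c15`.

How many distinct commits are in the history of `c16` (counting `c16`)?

6

Walking parent pointers from c16: reachable set = {c13, c14, c16, c6, c7, c9}.
That is 6 commits.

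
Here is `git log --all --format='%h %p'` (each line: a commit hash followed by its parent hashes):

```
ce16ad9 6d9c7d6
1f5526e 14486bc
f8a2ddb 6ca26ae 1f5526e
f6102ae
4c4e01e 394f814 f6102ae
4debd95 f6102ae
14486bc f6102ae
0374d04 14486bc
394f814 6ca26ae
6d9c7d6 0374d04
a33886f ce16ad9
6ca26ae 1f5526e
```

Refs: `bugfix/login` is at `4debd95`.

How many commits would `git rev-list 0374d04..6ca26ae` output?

Reachable from 6ca26ae: {14486bc, 1f5526e, 6ca26ae, f6102ae}.
Reachable from 0374d04: {0374d04, 14486bc, f6102ae}.
In 6ca26ae's history but not 0374d04's: {1f5526e, 6ca26ae} — 2 commits.

2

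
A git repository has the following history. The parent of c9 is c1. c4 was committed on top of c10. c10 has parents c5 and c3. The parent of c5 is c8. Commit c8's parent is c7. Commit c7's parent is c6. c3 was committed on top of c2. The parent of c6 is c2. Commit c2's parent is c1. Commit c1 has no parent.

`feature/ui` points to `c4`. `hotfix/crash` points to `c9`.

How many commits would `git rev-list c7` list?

4

Walking parent pointers from c7: reachable set = {c1, c2, c6, c7}.
That is 4 commits.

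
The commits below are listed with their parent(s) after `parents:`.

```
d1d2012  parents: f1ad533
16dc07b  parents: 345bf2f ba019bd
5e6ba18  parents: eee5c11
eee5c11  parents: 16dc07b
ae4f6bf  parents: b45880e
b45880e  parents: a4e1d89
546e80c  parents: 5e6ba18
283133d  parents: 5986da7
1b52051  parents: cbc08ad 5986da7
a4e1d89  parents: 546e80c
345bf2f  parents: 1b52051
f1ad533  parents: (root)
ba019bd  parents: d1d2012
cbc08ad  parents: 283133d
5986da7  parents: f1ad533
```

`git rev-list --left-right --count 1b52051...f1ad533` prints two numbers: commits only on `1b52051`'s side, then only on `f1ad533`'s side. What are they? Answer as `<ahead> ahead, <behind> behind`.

Reachable from 1b52051: {1b52051, 283133d, 5986da7, cbc08ad, f1ad533}.
Reachable from f1ad533: {f1ad533}.
Only in 1b52051's history (ahead): {1b52051, 283133d, 5986da7, cbc08ad} — 4.
Only in f1ad533's history (behind): {} — 0.

4 ahead, 0 behind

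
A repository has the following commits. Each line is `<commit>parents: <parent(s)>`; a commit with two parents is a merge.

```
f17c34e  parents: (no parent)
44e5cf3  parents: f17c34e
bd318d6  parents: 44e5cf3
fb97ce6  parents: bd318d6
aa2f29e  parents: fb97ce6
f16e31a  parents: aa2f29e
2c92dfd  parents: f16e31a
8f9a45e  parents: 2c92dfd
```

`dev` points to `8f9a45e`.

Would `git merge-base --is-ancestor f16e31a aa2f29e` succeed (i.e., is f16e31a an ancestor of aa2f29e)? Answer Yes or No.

No

Ancestors of aa2f29e: {44e5cf3, aa2f29e, bd318d6, f17c34e, fb97ce6}.
f16e31a is not in that set, so it is not an ancestor of aa2f29e.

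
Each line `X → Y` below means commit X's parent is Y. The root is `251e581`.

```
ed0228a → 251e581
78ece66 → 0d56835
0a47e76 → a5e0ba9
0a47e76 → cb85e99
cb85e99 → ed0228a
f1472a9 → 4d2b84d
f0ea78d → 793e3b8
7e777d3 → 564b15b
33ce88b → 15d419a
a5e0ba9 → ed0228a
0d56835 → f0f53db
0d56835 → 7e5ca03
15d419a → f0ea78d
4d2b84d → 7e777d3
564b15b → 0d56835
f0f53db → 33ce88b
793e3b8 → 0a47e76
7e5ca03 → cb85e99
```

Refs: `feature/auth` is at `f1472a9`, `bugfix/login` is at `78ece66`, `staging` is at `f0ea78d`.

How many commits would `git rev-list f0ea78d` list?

Walking parent pointers from f0ea78d: reachable set = {0a47e76, 251e581, 793e3b8, a5e0ba9, cb85e99, ed0228a, f0ea78d}.
That is 7 commits.

7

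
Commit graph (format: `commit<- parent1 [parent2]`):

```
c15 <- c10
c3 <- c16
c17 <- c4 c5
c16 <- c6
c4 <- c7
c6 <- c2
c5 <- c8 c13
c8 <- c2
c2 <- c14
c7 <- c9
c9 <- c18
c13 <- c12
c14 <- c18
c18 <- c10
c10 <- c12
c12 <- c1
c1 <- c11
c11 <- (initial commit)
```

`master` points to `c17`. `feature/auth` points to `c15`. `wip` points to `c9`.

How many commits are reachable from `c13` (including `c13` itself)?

Walking parent pointers from c13: reachable set = {c1, c11, c12, c13}.
That is 4 commits.

4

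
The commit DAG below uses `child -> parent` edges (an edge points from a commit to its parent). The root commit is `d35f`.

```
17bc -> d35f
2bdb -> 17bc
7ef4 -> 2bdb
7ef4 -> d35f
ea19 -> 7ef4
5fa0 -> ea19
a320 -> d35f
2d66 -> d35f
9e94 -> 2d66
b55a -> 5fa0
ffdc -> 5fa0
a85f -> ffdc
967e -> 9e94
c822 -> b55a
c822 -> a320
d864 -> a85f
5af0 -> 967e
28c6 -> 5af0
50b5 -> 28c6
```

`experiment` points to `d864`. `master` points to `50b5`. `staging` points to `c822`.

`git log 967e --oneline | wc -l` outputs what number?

Walking parent pointers from 967e: reachable set = {2d66, 967e, 9e94, d35f}.
That is 4 commits.

4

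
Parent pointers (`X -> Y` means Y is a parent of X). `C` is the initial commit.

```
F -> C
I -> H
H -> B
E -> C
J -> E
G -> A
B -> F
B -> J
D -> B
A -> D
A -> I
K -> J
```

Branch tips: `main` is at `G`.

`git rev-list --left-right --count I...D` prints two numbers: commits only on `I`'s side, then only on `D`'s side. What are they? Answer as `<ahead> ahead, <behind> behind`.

Reachable from I: {B, C, E, F, H, I, J}.
Reachable from D: {B, C, D, E, F, J}.
Only in I's history (ahead): {H, I} — 2.
Only in D's history (behind): {D} — 1.

2 ahead, 1 behind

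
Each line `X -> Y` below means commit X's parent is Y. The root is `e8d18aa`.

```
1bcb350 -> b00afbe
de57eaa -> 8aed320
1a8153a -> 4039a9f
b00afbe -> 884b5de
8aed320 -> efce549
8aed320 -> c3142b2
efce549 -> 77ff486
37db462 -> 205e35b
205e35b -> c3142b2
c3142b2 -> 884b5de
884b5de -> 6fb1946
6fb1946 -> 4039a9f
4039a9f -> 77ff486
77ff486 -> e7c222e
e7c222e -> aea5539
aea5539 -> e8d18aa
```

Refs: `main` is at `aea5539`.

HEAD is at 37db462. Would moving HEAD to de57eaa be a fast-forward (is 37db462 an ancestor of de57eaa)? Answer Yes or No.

No

A fast-forward from 37db462 to de57eaa is possible iff 37db462 is an ancestor of de57eaa.
Ancestors of de57eaa: {4039a9f, 6fb1946, 77ff486, 884b5de, 8aed320, aea5539, c3142b2, de57eaa, e7c222e, e8d18aa, efce549}.
37db462 is not among them, so fast-forward is not possible.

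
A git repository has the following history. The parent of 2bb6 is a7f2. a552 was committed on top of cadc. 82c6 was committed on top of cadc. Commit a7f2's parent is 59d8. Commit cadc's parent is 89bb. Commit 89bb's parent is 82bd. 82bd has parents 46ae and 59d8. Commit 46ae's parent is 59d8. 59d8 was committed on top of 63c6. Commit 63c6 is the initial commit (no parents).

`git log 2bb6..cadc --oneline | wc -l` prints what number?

Reachable from cadc: {46ae, 59d8, 63c6, 82bd, 89bb, cadc}.
Reachable from 2bb6: {2bb6, 59d8, 63c6, a7f2}.
In cadc's history but not 2bb6's: {46ae, 82bd, 89bb, cadc} — 4 commits.

4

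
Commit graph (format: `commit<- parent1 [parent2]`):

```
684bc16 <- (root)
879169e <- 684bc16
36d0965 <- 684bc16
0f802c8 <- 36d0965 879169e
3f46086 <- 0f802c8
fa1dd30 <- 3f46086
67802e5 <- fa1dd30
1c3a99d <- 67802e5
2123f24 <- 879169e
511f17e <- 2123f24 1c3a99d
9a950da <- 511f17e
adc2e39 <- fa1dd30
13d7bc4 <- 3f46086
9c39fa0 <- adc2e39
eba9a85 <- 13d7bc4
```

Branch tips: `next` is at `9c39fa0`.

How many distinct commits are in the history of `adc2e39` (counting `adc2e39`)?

7

Walking parent pointers from adc2e39: reachable set = {0f802c8, 36d0965, 3f46086, 684bc16, 879169e, adc2e39, fa1dd30}.
That is 7 commits.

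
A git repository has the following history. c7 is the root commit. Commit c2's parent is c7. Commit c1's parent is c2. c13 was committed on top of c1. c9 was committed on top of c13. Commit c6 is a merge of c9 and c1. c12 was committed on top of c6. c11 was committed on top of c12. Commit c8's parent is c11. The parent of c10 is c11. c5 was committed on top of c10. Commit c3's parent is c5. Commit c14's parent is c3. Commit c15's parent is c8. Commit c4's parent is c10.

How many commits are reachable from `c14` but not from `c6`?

Reachable from c14: {c1, c10, c11, c12, c13, c14, c2, c3, c5, c6, c7, c9}.
Reachable from c6: {c1, c13, c2, c6, c7, c9}.
In c14's history but not c6's: {c10, c11, c12, c14, c3, c5} — 6 commits.

6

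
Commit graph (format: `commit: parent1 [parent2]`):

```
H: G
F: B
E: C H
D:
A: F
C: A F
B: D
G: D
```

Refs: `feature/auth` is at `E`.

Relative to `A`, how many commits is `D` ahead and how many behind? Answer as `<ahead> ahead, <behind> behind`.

0 ahead, 3 behind

Reachable from D: {D}.
Reachable from A: {A, B, D, F}.
Only in D's history (ahead): {} — 0.
Only in A's history (behind): {A, B, F} — 3.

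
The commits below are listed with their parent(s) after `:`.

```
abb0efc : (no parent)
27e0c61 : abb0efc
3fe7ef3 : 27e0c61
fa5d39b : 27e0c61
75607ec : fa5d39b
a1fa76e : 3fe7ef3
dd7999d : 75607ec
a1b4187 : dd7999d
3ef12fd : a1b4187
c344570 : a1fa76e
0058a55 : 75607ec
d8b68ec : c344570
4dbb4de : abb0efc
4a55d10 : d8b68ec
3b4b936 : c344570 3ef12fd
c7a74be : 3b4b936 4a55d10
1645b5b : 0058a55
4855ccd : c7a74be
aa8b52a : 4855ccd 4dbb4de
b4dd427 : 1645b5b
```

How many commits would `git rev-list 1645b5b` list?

Walking parent pointers from 1645b5b: reachable set = {0058a55, 1645b5b, 27e0c61, 75607ec, abb0efc, fa5d39b}.
That is 6 commits.

6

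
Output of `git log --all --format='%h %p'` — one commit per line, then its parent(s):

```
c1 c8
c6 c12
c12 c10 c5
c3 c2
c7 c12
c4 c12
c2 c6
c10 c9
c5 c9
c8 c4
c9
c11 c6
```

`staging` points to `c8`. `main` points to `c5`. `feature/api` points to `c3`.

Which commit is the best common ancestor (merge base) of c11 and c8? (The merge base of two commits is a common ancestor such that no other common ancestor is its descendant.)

Ancestors of c11: {c10, c11, c12, c5, c6, c9}.
Ancestors of c8: {c10, c12, c4, c5, c8, c9}.
Common ancestors: {c10, c12, c5, c9}.
Among these, c12 is not an ancestor of any other common ancestor — it is the merge base.

c12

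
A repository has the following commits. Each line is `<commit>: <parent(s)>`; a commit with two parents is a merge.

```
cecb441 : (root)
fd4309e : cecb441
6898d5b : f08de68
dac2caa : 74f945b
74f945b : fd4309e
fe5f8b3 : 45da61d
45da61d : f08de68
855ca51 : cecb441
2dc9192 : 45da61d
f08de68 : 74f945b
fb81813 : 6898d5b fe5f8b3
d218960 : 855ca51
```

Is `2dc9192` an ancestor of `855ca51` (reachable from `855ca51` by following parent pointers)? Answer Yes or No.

Ancestors of 855ca51: {855ca51, cecb441}.
2dc9192 is not in that set, so it is not an ancestor of 855ca51.

No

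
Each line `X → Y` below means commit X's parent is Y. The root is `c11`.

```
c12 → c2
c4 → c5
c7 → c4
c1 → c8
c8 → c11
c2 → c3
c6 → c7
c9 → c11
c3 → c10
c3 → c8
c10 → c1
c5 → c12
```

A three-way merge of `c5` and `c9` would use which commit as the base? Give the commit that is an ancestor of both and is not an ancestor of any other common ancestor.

Ancestors of c5: {c1, c10, c11, c12, c2, c3, c5, c8}.
Ancestors of c9: {c11, c9}.
Common ancestors: {c11}.
The only common ancestor is c11, so it is the merge base.

c11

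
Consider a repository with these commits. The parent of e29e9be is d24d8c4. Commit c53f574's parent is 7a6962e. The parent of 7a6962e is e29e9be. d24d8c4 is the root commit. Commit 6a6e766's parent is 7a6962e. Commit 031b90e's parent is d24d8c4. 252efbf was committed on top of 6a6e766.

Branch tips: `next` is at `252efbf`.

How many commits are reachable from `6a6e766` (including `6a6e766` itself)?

4

Walking parent pointers from 6a6e766: reachable set = {6a6e766, 7a6962e, d24d8c4, e29e9be}.
That is 4 commits.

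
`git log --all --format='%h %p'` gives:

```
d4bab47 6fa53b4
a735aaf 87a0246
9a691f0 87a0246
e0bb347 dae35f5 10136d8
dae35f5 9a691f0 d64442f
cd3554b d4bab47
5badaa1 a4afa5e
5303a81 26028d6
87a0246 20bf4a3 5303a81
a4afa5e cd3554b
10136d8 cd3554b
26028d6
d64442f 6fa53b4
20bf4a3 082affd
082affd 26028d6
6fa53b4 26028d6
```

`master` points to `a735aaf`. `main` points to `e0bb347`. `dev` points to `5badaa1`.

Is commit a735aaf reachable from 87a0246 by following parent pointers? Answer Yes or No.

No

Ancestors of 87a0246: {082affd, 20bf4a3, 26028d6, 5303a81, 87a0246}.
a735aaf is not in that set, so it is not an ancestor of 87a0246.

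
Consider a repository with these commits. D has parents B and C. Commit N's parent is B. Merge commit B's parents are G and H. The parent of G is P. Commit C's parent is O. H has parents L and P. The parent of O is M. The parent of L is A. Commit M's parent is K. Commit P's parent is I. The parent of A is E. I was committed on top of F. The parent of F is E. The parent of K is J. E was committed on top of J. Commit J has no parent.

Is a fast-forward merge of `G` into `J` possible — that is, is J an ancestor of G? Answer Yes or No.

A fast-forward from J to G is possible iff J is an ancestor of G.
Ancestors of G: {E, F, G, I, J, P}.
J is among them, so fast-forward is possible.

Yes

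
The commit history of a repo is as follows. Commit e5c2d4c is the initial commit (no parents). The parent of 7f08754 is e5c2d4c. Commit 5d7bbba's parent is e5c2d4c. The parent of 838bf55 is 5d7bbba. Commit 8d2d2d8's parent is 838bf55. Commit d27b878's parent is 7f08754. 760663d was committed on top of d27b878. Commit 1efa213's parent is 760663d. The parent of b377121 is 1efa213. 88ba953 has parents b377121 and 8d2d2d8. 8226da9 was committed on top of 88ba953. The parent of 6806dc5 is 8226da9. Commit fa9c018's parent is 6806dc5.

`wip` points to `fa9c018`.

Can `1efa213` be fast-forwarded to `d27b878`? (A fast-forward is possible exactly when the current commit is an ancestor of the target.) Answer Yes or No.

A fast-forward from 1efa213 to d27b878 is possible iff 1efa213 is an ancestor of d27b878.
Ancestors of d27b878: {7f08754, d27b878, e5c2d4c}.
1efa213 is not among them, so fast-forward is not possible.

No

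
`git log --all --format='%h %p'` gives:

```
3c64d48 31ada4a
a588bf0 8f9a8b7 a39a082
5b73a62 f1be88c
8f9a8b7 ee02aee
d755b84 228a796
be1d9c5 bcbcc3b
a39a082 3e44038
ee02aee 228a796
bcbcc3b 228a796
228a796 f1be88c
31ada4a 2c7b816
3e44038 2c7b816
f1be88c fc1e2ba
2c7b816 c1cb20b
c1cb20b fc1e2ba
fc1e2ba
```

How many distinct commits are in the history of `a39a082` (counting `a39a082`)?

Walking parent pointers from a39a082: reachable set = {2c7b816, 3e44038, a39a082, c1cb20b, fc1e2ba}.
That is 5 commits.

5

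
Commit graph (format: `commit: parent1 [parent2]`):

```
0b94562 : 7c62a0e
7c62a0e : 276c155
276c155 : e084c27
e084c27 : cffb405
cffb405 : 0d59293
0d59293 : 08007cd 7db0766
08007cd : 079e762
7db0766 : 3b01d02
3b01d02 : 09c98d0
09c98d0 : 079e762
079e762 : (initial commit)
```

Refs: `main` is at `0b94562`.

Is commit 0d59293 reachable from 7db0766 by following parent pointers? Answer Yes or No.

No

Ancestors of 7db0766: {079e762, 09c98d0, 3b01d02, 7db0766}.
0d59293 is not in that set, so it is not an ancestor of 7db0766.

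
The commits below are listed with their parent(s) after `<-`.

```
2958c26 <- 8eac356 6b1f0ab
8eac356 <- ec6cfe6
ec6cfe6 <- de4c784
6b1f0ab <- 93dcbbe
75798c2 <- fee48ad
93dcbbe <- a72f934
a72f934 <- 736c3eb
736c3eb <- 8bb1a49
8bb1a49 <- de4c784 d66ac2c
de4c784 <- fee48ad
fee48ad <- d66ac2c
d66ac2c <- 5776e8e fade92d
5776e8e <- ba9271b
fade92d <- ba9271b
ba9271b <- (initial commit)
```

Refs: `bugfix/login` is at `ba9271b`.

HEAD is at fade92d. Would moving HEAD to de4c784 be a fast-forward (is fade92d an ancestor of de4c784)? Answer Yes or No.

A fast-forward from fade92d to de4c784 is possible iff fade92d is an ancestor of de4c784.
Ancestors of de4c784: {5776e8e, ba9271b, d66ac2c, de4c784, fade92d, fee48ad}.
fade92d is among them, so fast-forward is possible.

Yes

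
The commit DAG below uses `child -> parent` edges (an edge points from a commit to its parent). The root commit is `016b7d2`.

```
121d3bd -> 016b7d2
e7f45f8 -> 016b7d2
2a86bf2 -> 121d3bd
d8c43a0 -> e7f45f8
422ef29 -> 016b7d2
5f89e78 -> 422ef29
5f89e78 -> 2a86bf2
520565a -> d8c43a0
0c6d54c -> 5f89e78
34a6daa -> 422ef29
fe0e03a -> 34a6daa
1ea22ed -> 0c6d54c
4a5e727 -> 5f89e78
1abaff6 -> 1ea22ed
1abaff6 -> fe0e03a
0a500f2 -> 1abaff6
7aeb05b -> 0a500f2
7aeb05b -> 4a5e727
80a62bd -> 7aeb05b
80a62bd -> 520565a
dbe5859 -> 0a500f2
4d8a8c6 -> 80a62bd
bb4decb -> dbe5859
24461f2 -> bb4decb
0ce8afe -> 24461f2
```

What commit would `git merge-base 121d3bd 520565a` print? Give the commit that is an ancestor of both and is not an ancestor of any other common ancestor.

016b7d2

Ancestors of 121d3bd: {016b7d2, 121d3bd}.
Ancestors of 520565a: {016b7d2, 520565a, d8c43a0, e7f45f8}.
Common ancestors: {016b7d2}.
The only common ancestor is 016b7d2, so it is the merge base.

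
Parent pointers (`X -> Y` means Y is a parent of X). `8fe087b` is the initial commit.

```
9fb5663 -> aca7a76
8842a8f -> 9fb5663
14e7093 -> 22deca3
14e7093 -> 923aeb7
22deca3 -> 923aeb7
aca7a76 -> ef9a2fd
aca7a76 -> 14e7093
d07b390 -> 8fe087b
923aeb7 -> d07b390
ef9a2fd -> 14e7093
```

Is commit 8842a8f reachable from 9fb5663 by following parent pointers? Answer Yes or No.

Ancestors of 9fb5663: {14e7093, 22deca3, 8fe087b, 923aeb7, 9fb5663, aca7a76, d07b390, ef9a2fd}.
8842a8f is not in that set, so it is not an ancestor of 9fb5663.

No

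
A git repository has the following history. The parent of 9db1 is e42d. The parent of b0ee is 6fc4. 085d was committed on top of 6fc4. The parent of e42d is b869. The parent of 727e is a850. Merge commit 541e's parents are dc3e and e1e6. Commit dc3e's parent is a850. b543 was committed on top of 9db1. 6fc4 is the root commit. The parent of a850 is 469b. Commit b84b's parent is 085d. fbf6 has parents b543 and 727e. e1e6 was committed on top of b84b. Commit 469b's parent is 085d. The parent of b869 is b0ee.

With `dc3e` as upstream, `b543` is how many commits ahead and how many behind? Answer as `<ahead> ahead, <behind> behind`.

5 ahead, 4 behind

Reachable from b543: {6fc4, 9db1, b0ee, b543, b869, e42d}.
Reachable from dc3e: {085d, 469b, 6fc4, a850, dc3e}.
Only in b543's history (ahead): {9db1, b0ee, b543, b869, e42d} — 5.
Only in dc3e's history (behind): {085d, 469b, a850, dc3e} — 4.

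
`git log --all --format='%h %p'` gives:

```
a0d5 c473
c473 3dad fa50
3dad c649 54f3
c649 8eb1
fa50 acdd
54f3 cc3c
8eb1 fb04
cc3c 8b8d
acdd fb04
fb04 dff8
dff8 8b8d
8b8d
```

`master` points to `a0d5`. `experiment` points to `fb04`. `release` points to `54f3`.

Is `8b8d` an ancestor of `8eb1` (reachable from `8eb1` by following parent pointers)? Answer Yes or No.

Ancestors of 8eb1 (commits reachable by following parents): {8b8d, 8eb1, dff8, fb04}.
8b8d is in that set, so it is an ancestor of 8eb1.

Yes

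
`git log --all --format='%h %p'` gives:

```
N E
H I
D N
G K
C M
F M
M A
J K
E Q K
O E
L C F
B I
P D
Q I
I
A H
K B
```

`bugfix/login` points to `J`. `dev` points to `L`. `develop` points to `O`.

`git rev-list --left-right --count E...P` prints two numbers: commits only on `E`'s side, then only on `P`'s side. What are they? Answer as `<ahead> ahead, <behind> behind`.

Reachable from E: {B, E, I, K, Q}.
Reachable from P: {B, D, E, I, K, N, P, Q}.
Only in E's history (ahead): {} — 0.
Only in P's history (behind): {D, N, P} — 3.

0 ahead, 3 behind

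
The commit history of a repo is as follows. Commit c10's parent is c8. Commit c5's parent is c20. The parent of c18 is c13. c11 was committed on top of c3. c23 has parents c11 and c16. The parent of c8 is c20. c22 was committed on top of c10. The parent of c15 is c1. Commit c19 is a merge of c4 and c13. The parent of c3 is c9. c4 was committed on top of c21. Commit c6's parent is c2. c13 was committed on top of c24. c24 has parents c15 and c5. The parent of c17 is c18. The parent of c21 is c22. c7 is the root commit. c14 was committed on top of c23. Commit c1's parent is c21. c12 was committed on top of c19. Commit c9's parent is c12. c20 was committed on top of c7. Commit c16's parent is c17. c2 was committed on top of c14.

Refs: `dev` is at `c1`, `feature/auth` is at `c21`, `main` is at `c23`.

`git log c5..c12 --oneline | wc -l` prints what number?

11

Reachable from c12: {c1, c10, c12, c13, c15, c19, c20, c21, c22, c24, c4, c5, c7, c8}.
Reachable from c5: {c20, c5, c7}.
In c12's history but not c5's: {c1, c10, c12, c13, c15, c19, c21, c22, c24, c4, c8} — 11 commits.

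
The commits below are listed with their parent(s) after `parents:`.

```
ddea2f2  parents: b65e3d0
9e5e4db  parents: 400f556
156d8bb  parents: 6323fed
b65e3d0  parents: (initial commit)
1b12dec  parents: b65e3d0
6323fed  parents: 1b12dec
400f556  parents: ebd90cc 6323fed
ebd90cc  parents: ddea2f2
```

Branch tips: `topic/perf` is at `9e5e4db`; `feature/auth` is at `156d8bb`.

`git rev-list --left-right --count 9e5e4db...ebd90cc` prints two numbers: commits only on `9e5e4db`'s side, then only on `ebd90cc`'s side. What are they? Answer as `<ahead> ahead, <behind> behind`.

Reachable from 9e5e4db: {1b12dec, 400f556, 6323fed, 9e5e4db, b65e3d0, ddea2f2, ebd90cc}.
Reachable from ebd90cc: {b65e3d0, ddea2f2, ebd90cc}.
Only in 9e5e4db's history (ahead): {1b12dec, 400f556, 6323fed, 9e5e4db} — 4.
Only in ebd90cc's history (behind): {} — 0.

4 ahead, 0 behind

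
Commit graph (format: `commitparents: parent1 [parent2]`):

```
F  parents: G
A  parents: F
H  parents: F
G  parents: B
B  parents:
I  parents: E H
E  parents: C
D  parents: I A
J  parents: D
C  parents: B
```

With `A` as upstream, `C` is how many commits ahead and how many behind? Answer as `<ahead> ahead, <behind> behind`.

Reachable from C: {B, C}.
Reachable from A: {A, B, F, G}.
Only in C's history (ahead): {C} — 1.
Only in A's history (behind): {A, F, G} — 3.

1 ahead, 3 behind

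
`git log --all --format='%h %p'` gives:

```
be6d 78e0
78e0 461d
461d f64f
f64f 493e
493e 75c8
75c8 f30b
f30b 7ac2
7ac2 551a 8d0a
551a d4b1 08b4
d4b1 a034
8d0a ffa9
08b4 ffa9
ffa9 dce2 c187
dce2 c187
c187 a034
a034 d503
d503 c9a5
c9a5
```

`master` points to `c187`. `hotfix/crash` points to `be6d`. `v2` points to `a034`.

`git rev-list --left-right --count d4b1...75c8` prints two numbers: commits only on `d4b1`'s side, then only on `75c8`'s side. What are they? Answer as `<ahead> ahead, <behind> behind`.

Reachable from d4b1: {a034, c9a5, d4b1, d503}.
Reachable from 75c8: {08b4, 551a, 75c8, 7ac2, 8d0a, a034, c187, c9a5, d4b1, d503, dce2, f30b, ffa9}.
Only in d4b1's history (ahead): {} — 0.
Only in 75c8's history (behind): {08b4, 551a, 75c8, 7ac2, 8d0a, c187, dce2, f30b, ffa9} — 9.

0 ahead, 9 behind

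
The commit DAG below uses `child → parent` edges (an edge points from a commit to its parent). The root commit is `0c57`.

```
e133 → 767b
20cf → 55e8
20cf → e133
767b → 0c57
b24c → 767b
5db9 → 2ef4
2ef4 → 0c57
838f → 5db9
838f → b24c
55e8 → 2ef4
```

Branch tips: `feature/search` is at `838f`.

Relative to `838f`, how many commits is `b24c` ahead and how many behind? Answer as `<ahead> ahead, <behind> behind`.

Reachable from b24c: {0c57, 767b, b24c}.
Reachable from 838f: {0c57, 2ef4, 5db9, 767b, 838f, b24c}.
Only in b24c's history (ahead): {} — 0.
Only in 838f's history (behind): {2ef4, 5db9, 838f} — 3.

0 ahead, 3 behind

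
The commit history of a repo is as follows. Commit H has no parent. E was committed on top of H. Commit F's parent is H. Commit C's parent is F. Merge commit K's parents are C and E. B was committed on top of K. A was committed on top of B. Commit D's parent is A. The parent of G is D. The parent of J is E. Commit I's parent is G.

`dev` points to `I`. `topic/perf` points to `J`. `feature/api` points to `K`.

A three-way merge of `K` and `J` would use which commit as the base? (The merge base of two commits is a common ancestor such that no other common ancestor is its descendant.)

Ancestors of K: {C, E, F, H, K}.
Ancestors of J: {E, H, J}.
Common ancestors: {E, H}.
Among these, E is not an ancestor of any other common ancestor — it is the merge base.

E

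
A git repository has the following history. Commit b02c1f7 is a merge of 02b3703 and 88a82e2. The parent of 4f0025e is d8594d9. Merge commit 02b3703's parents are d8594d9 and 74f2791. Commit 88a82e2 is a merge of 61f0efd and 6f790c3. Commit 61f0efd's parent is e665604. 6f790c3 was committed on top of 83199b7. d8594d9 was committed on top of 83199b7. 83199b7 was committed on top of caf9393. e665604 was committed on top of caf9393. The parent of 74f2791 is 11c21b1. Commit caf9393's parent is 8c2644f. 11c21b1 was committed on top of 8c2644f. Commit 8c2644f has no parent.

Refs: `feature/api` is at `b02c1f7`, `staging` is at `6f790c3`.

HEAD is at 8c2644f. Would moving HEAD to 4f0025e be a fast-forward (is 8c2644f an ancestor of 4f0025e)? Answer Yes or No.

A fast-forward from 8c2644f to 4f0025e is possible iff 8c2644f is an ancestor of 4f0025e.
Ancestors of 4f0025e: {4f0025e, 83199b7, 8c2644f, caf9393, d8594d9}.
8c2644f is among them, so fast-forward is possible.

Yes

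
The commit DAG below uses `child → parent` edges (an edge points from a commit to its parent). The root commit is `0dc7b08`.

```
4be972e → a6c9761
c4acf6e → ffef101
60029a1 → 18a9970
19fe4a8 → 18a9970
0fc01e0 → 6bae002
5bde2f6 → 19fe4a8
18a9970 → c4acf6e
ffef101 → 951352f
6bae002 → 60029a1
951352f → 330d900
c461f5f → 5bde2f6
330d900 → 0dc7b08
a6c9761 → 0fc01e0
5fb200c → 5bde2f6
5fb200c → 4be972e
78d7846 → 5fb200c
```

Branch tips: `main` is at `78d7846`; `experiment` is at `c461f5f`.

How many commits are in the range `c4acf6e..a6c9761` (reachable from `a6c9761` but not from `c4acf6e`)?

Reachable from a6c9761: {0dc7b08, 0fc01e0, 18a9970, 330d900, 60029a1, 6bae002, 951352f, a6c9761, c4acf6e, ffef101}.
Reachable from c4acf6e: {0dc7b08, 330d900, 951352f, c4acf6e, ffef101}.
In a6c9761's history but not c4acf6e's: {0fc01e0, 18a9970, 60029a1, 6bae002, a6c9761} — 5 commits.

5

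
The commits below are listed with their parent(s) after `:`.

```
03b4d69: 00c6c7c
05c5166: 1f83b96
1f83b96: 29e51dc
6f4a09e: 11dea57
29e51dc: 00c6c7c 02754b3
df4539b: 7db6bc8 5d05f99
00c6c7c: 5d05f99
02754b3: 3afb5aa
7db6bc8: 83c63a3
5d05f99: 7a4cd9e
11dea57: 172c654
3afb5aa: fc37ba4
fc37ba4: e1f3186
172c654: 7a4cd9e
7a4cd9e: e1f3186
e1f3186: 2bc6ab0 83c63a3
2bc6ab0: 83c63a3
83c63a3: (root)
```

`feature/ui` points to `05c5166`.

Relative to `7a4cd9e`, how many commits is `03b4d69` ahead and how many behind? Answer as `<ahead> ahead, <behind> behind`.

Reachable from 03b4d69: {00c6c7c, 03b4d69, 2bc6ab0, 5d05f99, 7a4cd9e, 83c63a3, e1f3186}.
Reachable from 7a4cd9e: {2bc6ab0, 7a4cd9e, 83c63a3, e1f3186}.
Only in 03b4d69's history (ahead): {00c6c7c, 03b4d69, 5d05f99} — 3.
Only in 7a4cd9e's history (behind): {} — 0.

3 ahead, 0 behind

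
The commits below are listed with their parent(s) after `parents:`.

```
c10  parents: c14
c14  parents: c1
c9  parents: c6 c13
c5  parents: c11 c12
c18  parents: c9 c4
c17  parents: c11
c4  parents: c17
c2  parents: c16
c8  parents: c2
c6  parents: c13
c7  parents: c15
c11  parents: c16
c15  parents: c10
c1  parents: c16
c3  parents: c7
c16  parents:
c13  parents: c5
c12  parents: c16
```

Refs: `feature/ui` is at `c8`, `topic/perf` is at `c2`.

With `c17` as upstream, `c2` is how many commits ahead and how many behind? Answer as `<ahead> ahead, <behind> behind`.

Reachable from c2: {c16, c2}.
Reachable from c17: {c11, c16, c17}.
Only in c2's history (ahead): {c2} — 1.
Only in c17's history (behind): {c11, c17} — 2.

1 ahead, 2 behind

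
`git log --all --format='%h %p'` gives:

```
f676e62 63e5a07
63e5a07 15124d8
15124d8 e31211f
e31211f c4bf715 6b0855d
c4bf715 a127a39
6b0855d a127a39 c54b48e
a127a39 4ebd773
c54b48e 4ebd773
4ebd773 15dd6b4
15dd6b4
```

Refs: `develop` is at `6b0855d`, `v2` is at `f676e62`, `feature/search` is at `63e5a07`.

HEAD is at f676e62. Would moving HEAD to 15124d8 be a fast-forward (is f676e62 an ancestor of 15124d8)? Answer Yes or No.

A fast-forward from f676e62 to 15124d8 is possible iff f676e62 is an ancestor of 15124d8.
Ancestors of 15124d8: {15124d8, 15dd6b4, 4ebd773, 6b0855d, a127a39, c4bf715, c54b48e, e31211f}.
f676e62 is not among them, so fast-forward is not possible.

No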